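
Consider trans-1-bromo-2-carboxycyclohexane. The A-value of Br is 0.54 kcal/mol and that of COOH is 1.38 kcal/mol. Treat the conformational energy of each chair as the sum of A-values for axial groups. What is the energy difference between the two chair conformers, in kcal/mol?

1.92 kcal/mol

C1 and C2 have opposite parity, so for the trans isomer the two substituents are e,e in one chair and a,a in the other.
Chair I (bromo axial, carboxyl axial): E = 1.92 kcal/mol.
Chair II (bromo equatorial, carboxyl equatorial): E = 0.00 kcal/mol.
ΔE = 1.92 − 0.00 = 1.92 kcal/mol; chair II is more stable.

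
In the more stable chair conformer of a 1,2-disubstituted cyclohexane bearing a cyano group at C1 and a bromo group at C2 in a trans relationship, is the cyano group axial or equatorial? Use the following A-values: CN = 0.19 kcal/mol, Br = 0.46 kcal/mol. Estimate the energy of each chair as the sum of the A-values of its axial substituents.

C1 and C2 have opposite parity, so for the trans isomer the two substituents are e,e in one chair and a,a in the other.
Chair I (cyano axial, bromo axial): E = 0.65 kcal/mol.
Chair II (cyano equatorial, bromo equatorial): E = 0.00 kcal/mol.
Chair II is the more stable (lower-energy) conformer, and in that chair the cyano group is equatorial.

equatorial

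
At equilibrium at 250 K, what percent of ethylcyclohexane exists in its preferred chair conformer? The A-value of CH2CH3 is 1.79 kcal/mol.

97.3%

One chair has the ethyl group axial (E = 1.79 kcal/mol) and the other has it equatorial (E = 0).
ΔG = 1.79 kcal/mol between the two chairs.
K = exp(ΔG/RT) with R = 1.987×10⁻³ kcal mol⁻¹ K⁻¹ and T = 250 K gives K ≈ 36.7.
Fraction in the lower-energy chair = K/(K+1) = 97.3%.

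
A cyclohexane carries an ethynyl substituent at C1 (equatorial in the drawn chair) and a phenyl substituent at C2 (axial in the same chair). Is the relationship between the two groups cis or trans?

cis

C1 and C2 have opposite parity, so their axial bonds point in opposite directions.
With opposite-parity carbons, two substituents on the same face are one axial and one equatorial; opposite faces give both axial or both equatorial.
Here the groups are equatorial/axial → same face → cis.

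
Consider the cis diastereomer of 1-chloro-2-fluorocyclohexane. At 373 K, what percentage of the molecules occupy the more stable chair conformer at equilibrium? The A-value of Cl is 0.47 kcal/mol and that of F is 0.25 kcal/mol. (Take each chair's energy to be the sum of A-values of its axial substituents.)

C1 and C2 have opposite parity, so for the cis isomer the two substituents are one axial and one equatorial in each chair.
Chair I (chloro axial, fluoro equatorial): E = 0.47 kcal/mol; chair II (chloro equatorial, fluoro axial): E = 0.25 kcal/mol.
ΔG = 0.22 kcal/mol between the two chairs.
K = exp(ΔG/RT) with R = 1.987×10⁻³ kcal mol⁻¹ K⁻¹ and T = 373 K gives K ≈ 1.35.
Fraction in the lower-energy chair = K/(K+1) = 57.4%.

57.4%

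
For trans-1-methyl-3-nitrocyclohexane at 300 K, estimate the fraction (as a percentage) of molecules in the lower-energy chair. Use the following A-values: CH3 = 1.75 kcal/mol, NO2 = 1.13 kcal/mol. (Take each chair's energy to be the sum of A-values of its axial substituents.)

73.9%

C1 and C3 have the same parity, so for the trans isomer the two substituents are one axial and one equatorial in each chair.
Chair I (methyl axial, nitro equatorial): E = 1.75 kcal/mol; chair II (methyl equatorial, nitro axial): E = 1.13 kcal/mol.
ΔG = 0.62 kcal/mol between the two chairs.
K = exp(ΔG/RT) with R = 1.987×10⁻³ kcal mol⁻¹ K⁻¹ and T = 300 K gives K ≈ 2.83.
Fraction in the lower-energy chair = K/(K+1) = 73.9%.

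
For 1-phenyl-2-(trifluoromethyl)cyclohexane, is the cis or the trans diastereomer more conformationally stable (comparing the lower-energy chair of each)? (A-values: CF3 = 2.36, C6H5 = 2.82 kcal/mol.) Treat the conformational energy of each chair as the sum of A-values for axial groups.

trans

At 1,2 positions (parity opposite): cis → (a,e or e,a); trans → (e,e or a,a).
Best chair for cis: E = 2.36 kcal/mol; best chair for trans: E = 0.00 kcal/mol.
The trans isomer is lower by 2.36 kcal/mol.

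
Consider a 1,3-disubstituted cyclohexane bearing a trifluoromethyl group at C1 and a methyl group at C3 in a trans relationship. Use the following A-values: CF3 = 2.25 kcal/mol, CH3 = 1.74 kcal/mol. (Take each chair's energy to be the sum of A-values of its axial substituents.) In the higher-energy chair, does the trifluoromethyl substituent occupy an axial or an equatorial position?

axial

C1 and C3 have the same parity, so for the trans isomer the two substituents are one axial and one equatorial in each chair.
Chair I (trifluoromethyl axial, methyl equatorial): E = 2.25 kcal/mol.
Chair II (trifluoromethyl equatorial, methyl axial): E = 1.74 kcal/mol.
Chair I is the less stable (higher-energy) conformer, and in that chair the trifluoromethyl group is axial.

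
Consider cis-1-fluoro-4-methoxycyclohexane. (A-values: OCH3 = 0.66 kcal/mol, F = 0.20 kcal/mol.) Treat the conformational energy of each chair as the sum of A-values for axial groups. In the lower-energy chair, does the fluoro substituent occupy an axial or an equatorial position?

C1 and C4 have opposite parity, so for the cis isomer the two substituents are one axial and one equatorial in each chair.
Chair I (methoxy axial, fluoro equatorial): E = 0.66 kcal/mol.
Chair II (methoxy equatorial, fluoro axial): E = 0.20 kcal/mol.
Chair II is the more stable (lower-energy) conformer, and in that chair the fluoro group is axial.

axial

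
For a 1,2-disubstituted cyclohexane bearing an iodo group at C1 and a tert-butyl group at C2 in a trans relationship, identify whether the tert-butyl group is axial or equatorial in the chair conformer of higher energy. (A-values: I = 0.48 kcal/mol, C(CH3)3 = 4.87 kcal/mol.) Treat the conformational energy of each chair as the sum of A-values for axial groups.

axial

C1 and C2 have opposite parity, so for the trans isomer the two substituents are e,e in one chair and a,a in the other.
Chair I (iodo axial, tert-butyl axial): E = 5.35 kcal/mol.
Chair II (iodo equatorial, tert-butyl equatorial): E = 0.00 kcal/mol.
Chair I is the less stable (higher-energy) conformer, and in that chair the tert-butyl group is axial.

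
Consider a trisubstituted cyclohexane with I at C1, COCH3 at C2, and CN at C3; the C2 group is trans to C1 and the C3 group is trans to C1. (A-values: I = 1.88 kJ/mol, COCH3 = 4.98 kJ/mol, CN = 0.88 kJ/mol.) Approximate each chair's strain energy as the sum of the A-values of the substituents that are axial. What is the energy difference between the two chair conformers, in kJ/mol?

Chair I (iodo axial, acetyl axial, cyano equatorial): E = 6.86 kJ/mol.
Chair II (iodo equatorial, acetyl equatorial, cyano axial): E = 0.88 kJ/mol.
ΔE = 6.86 − 0.88 = 5.98 kJ/mol; chair II is more stable.

5.98 kJ/mol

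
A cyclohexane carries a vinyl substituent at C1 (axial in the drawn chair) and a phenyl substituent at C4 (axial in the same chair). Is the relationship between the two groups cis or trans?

C1 and C4 have opposite parity, so their axial bonds point in opposite directions.
With opposite-parity carbons, two substituents on the same face are one axial and one equatorial; opposite faces give both axial or both equatorial.
Here the groups are axial/axial → opposite face → trans.

trans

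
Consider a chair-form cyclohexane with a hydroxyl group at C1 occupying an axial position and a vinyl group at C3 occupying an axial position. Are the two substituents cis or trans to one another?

cis

C1 and C3 have the same parity, so their axial bonds point in the same direction.
With same-parity carbons, two substituents on the same face are both axial or both equatorial; opposite faces give one of each.
Here the groups are axial/axial → same face → cis.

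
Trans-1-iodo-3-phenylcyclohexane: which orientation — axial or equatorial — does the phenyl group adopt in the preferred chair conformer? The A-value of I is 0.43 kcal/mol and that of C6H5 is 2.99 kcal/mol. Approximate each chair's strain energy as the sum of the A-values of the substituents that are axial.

equatorial

C1 and C3 have the same parity, so for the trans isomer the two substituents are one axial and one equatorial in each chair.
Chair I (iodo axial, phenyl equatorial): E = 0.43 kcal/mol.
Chair II (iodo equatorial, phenyl axial): E = 2.99 kcal/mol.
Chair I is the more stable (lower-energy) conformer, and in that chair the phenyl group is equatorial.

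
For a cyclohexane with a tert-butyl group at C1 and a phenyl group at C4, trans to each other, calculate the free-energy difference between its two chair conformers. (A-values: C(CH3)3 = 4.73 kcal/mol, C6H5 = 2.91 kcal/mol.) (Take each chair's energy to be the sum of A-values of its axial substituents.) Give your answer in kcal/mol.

C1 and C4 have opposite parity, so for the trans isomer the two substituents are e,e in one chair and a,a in the other.
Chair I (tert-butyl axial, phenyl axial): E = 7.64 kcal/mol.
Chair II (tert-butyl equatorial, phenyl equatorial): E = 0.00 kcal/mol.
ΔE = 7.64 − 0.00 = 7.64 kcal/mol; chair II is more stable.

7.64 kcal/mol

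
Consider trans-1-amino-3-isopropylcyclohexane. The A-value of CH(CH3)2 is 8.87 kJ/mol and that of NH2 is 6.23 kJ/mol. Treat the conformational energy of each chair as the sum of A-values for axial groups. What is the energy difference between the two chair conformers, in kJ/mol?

2.64 kJ/mol

C1 and C3 have the same parity, so for the trans isomer the two substituents are one axial and one equatorial in each chair.
Chair I (isopropyl axial, amino equatorial): E = 8.87 kJ/mol.
Chair II (isopropyl equatorial, amino axial): E = 6.23 kJ/mol.
ΔE = 8.87 − 6.23 = 2.64 kJ/mol; chair II is more stable.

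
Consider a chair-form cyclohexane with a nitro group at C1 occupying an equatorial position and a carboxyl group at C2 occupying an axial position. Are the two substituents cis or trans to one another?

C1 and C2 have opposite parity, so their axial bonds point in opposite directions.
With opposite-parity carbons, two substituents on the same face are one axial and one equatorial; opposite faces give both axial or both equatorial.
Here the groups are equatorial/axial → same face → cis.

cis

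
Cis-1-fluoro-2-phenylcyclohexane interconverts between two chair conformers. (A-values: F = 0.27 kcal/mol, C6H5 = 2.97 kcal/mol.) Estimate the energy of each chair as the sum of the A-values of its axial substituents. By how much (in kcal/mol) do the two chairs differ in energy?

C1 and C2 have opposite parity, so for the cis isomer the two substituents are one axial and one equatorial in each chair.
Chair I (fluoro axial, phenyl equatorial): E = 0.27 kcal/mol.
Chair II (fluoro equatorial, phenyl axial): E = 2.97 kcal/mol.
ΔE = 2.97 − 0.27 = 2.70 kcal/mol; chair I is more stable.

2.70 kcal/mol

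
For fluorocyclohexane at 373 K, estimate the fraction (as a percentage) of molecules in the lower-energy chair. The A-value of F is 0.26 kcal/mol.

58.7%

One chair has the fluoro group axial (E = 0.26 kcal/mol) and the other has it equatorial (E = 0).
ΔG = 0.26 kcal/mol between the two chairs.
K = exp(ΔG/RT) with R = 1.987×10⁻³ kcal mol⁻¹ K⁻¹ and T = 373 K gives K ≈ 1.42.
Fraction in the lower-energy chair = K/(K+1) = 58.7%.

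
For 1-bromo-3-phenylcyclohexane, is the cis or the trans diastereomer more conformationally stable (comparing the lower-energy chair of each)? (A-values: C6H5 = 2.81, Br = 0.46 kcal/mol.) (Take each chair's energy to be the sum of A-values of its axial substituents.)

cis

At 1,3 positions (parity same): cis → (e,e or a,a); trans → (a,e or e,a).
Best chair for cis: E = 0.00 kcal/mol; best chair for trans: E = 0.46 kcal/mol.
The cis isomer is lower by 0.46 kcal/mol.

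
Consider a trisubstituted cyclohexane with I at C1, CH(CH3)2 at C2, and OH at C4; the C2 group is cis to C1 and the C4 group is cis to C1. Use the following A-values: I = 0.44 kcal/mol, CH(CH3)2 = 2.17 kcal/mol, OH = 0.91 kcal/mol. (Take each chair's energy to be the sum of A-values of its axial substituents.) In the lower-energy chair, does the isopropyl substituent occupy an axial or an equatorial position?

equatorial

Chair I (iodo axial, isopropyl equatorial, hydroxyl equatorial): E = 0.44 kcal/mol.
Chair II (iodo equatorial, isopropyl axial, hydroxyl axial): E = 3.08 kcal/mol.
Chair I is the more stable (lower-energy) conformer, and in that chair the isopropyl group is equatorial.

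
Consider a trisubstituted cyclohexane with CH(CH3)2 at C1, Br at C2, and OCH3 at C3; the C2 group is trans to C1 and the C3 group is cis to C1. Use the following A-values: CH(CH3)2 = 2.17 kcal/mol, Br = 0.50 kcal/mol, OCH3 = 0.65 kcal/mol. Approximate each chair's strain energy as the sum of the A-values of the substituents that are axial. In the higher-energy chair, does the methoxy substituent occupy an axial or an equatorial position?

Chair I (isopropyl axial, bromo axial, methoxy axial): E = 3.32 kcal/mol.
Chair II (isopropyl equatorial, bromo equatorial, methoxy equatorial): E = 0.00 kcal/mol.
Chair I is the less stable (higher-energy) conformer, and in that chair the methoxy group is axial.

axial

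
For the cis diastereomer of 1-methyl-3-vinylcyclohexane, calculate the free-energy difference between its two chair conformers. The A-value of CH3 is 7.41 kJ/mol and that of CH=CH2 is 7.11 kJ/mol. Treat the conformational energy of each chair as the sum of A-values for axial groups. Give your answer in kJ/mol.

C1 and C3 have the same parity, so for the cis isomer the two substituents are e,e in one chair and a,a in the other.
Chair I (methyl axial, vinyl axial): E = 14.52 kJ/mol.
Chair II (methyl equatorial, vinyl equatorial): E = 0.00 kJ/mol.
ΔE = 14.52 − 0.00 = 14.52 kJ/mol; chair II is more stable.

14.52 kJ/mol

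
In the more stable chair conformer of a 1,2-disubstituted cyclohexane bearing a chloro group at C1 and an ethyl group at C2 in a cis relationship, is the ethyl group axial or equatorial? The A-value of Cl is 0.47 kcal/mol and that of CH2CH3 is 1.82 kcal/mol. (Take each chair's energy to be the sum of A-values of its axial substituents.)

equatorial

C1 and C2 have opposite parity, so for the cis isomer the two substituents are one axial and one equatorial in each chair.
Chair I (chloro axial, ethyl equatorial): E = 0.47 kcal/mol.
Chair II (chloro equatorial, ethyl axial): E = 1.82 kcal/mol.
Chair I is the more stable (lower-energy) conformer, and in that chair the ethyl group is equatorial.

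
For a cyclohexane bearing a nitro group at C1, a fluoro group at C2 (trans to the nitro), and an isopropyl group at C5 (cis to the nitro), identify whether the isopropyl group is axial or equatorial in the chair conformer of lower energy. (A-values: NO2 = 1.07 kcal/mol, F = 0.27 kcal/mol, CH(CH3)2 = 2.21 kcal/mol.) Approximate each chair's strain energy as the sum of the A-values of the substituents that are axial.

equatorial

Chair I (nitro axial, fluoro axial, isopropyl axial): E = 3.55 kcal/mol.
Chair II (nitro equatorial, fluoro equatorial, isopropyl equatorial): E = 0.00 kcal/mol.
Chair II is the more stable (lower-energy) conformer, and in that chair the isopropyl group is equatorial.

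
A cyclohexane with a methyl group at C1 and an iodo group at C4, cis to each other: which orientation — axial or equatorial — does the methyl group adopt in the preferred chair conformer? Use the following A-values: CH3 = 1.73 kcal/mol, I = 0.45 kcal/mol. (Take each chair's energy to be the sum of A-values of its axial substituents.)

C1 and C4 have opposite parity, so for the cis isomer the two substituents are one axial and one equatorial in each chair.
Chair I (methyl axial, iodo equatorial): E = 1.73 kcal/mol.
Chair II (methyl equatorial, iodo axial): E = 0.45 kcal/mol.
Chair II is the more stable (lower-energy) conformer, and in that chair the methyl group is equatorial.

equatorial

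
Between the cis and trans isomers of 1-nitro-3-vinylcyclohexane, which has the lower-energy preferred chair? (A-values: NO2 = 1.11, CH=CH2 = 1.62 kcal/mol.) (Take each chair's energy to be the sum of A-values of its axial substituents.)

At 1,3 positions (parity same): cis → (e,e or a,a); trans → (a,e or e,a).
Best chair for cis: E = 0.00 kcal/mol; best chair for trans: E = 1.11 kcal/mol.
The cis isomer is lower by 1.11 kcal/mol.

cis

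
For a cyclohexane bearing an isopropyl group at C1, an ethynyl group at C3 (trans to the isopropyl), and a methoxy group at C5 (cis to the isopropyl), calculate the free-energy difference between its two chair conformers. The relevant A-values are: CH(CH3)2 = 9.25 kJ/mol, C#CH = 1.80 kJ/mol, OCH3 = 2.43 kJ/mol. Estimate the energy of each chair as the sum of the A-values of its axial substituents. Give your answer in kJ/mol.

9.88 kJ/mol

Chair I (isopropyl axial, ethynyl equatorial, methoxy axial): E = 11.68 kJ/mol.
Chair II (isopropyl equatorial, ethynyl axial, methoxy equatorial): E = 1.80 kJ/mol.
ΔE = 11.68 − 1.80 = 9.88 kJ/mol; chair II is more stable.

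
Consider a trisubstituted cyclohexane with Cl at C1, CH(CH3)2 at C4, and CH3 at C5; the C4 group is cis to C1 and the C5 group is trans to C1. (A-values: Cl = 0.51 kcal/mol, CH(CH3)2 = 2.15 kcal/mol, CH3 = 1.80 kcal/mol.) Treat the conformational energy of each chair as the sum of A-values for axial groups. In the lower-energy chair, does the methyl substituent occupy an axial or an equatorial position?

Chair I (chloro axial, isopropyl equatorial, methyl equatorial): E = 0.51 kcal/mol.
Chair II (chloro equatorial, isopropyl axial, methyl axial): E = 3.95 kcal/mol.
Chair I is the more stable (lower-energy) conformer, and in that chair the methyl group is equatorial.

equatorial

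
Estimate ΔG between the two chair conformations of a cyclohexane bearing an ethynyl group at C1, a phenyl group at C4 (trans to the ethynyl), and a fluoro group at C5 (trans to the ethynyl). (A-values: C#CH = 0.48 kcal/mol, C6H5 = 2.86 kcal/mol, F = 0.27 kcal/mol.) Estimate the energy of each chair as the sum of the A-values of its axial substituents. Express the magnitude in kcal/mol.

Chair I (ethynyl axial, phenyl axial, fluoro equatorial): E = 3.34 kcal/mol.
Chair II (ethynyl equatorial, phenyl equatorial, fluoro axial): E = 0.27 kcal/mol.
ΔE = 3.34 − 0.27 = 3.07 kcal/mol; chair II is more stable.

3.07 kcal/mol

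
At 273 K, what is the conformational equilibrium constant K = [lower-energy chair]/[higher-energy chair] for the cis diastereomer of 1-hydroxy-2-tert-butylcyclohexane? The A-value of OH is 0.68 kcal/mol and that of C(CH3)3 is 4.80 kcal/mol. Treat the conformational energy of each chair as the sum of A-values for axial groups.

K ≈ 1989

C1 and C2 have opposite parity, so for the cis isomer the two substituents are one axial and one equatorial in each chair.
Chair I (hydroxyl axial, tert-butyl equatorial): E = 0.68 kcal/mol; chair II (hydroxyl equatorial, tert-butyl axial): E = 4.80 kcal/mol.
ΔG = 4.12 kcal/mol between the two chairs.
K = exp(ΔG/RT) with R = 1.987×10⁻³ kcal mol⁻¹ K⁻¹ and T = 273 K gives K ≈ 1.99e+03.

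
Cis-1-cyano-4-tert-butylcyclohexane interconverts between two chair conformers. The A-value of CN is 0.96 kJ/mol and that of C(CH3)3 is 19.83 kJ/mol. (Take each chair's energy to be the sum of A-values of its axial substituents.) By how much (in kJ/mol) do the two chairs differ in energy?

C1 and C4 have opposite parity, so for the cis isomer the two substituents are one axial and one equatorial in each chair.
Chair I (cyano axial, tert-butyl equatorial): E = 0.96 kJ/mol.
Chair II (cyano equatorial, tert-butyl axial): E = 19.83 kJ/mol.
ΔE = 19.83 − 0.96 = 18.87 kJ/mol; chair I is more stable.

18.87 kJ/mol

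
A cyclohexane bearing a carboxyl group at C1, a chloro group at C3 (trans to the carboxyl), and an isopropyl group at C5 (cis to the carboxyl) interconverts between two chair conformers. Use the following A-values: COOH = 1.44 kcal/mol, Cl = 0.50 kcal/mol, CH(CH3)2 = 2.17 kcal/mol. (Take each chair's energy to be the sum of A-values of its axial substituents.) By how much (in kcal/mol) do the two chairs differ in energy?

Chair I (carboxyl axial, chloro equatorial, isopropyl axial): E = 3.61 kcal/mol.
Chair II (carboxyl equatorial, chloro axial, isopropyl equatorial): E = 0.50 kcal/mol.
ΔE = 3.61 − 0.50 = 3.11 kcal/mol; chair II is more stable.

3.11 kcal/mol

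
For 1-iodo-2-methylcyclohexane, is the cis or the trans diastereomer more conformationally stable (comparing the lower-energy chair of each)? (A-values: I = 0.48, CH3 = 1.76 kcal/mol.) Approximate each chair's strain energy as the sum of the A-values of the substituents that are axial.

trans

At 1,2 positions (parity opposite): cis → (a,e or e,a); trans → (e,e or a,a).
Best chair for cis: E = 0.48 kcal/mol; best chair for trans: E = 0.00 kcal/mol.
The trans isomer is lower by 0.48 kcal/mol.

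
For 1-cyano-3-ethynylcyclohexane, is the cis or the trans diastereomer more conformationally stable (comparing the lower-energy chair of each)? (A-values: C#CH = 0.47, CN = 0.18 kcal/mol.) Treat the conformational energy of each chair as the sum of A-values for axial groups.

cis

At 1,3 positions (parity same): cis → (e,e or a,a); trans → (a,e or e,a).
Best chair for cis: E = 0.00 kcal/mol; best chair for trans: E = 0.18 kcal/mol.
The cis isomer is lower by 0.18 kcal/mol.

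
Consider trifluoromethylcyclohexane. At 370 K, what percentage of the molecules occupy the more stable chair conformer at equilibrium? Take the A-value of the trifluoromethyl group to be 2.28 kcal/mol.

One chair has the trifluoromethyl group axial (E = 2.28 kcal/mol) and the other has it equatorial (E = 0).
ΔG = 2.28 kcal/mol between the two chairs.
K = exp(ΔG/RT) with R = 1.987×10⁻³ kcal mol⁻¹ K⁻¹ and T = 370 K gives K ≈ 22.2.
Fraction in the lower-energy chair = K/(K+1) = 95.7%.

95.7%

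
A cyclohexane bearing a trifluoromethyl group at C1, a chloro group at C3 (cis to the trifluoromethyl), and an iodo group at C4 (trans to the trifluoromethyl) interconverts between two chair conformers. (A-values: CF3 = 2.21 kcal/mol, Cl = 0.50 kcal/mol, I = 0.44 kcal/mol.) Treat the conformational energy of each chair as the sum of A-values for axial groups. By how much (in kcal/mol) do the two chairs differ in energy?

Chair I (trifluoromethyl axial, chloro axial, iodo axial): E = 3.15 kcal/mol.
Chair II (trifluoromethyl equatorial, chloro equatorial, iodo equatorial): E = 0.00 kcal/mol.
ΔE = 3.15 − 0.00 = 3.15 kcal/mol; chair II is more stable.

3.15 kcal/mol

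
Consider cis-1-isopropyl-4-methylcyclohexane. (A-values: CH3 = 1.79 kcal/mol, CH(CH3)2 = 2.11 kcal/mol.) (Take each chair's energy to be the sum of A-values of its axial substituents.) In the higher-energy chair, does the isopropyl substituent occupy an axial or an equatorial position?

C1 and C4 have opposite parity, so for the cis isomer the two substituents are one axial and one equatorial in each chair.
Chair I (methyl axial, isopropyl equatorial): E = 1.79 kcal/mol.
Chair II (methyl equatorial, isopropyl axial): E = 2.11 kcal/mol.
Chair II is the less stable (higher-energy) conformer, and in that chair the isopropyl group is axial.

axial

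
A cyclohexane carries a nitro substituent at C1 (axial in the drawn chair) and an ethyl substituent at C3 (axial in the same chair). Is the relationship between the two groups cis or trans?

C1 and C3 have the same parity, so their axial bonds point in the same direction.
With same-parity carbons, two substituents on the same face are both axial or both equatorial; opposite faces give one of each.
Here the groups are axial/axial → same face → cis.

cis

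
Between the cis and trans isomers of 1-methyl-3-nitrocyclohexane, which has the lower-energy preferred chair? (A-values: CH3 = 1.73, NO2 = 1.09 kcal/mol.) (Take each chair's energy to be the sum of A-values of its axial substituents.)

cis

At 1,3 positions (parity same): cis → (e,e or a,a); trans → (a,e or e,a).
Best chair for cis: E = 0.00 kcal/mol; best chair for trans: E = 1.09 kcal/mol.
The cis isomer is lower by 1.09 kcal/mol.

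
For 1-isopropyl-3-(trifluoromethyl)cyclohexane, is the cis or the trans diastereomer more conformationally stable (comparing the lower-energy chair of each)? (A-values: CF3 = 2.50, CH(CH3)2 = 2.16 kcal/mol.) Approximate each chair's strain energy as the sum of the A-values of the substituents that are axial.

At 1,3 positions (parity same): cis → (e,e or a,a); trans → (a,e or e,a).
Best chair for cis: E = 0.00 kcal/mol; best chair for trans: E = 2.16 kcal/mol.
The cis isomer is lower by 2.16 kcal/mol.

cis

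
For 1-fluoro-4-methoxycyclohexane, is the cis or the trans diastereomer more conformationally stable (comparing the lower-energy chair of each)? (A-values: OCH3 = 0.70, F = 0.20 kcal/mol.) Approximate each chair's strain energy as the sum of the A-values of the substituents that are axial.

At 1,4 positions (parity opposite): cis → (a,e or e,a); trans → (e,e or a,a).
Best chair for cis: E = 0.20 kcal/mol; best chair for trans: E = 0.00 kcal/mol.
The trans isomer is lower by 0.20 kcal/mol.

trans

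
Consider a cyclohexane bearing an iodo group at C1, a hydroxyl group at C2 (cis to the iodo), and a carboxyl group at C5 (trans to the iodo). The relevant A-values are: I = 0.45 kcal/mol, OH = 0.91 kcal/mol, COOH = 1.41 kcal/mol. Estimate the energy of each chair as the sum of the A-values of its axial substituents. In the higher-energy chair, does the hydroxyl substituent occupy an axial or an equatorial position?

axial

Chair I (iodo axial, hydroxyl equatorial, carboxyl equatorial): E = 0.45 kcal/mol.
Chair II (iodo equatorial, hydroxyl axial, carboxyl axial): E = 2.32 kcal/mol.
Chair II is the less stable (higher-energy) conformer, and in that chair the hydroxyl group is axial.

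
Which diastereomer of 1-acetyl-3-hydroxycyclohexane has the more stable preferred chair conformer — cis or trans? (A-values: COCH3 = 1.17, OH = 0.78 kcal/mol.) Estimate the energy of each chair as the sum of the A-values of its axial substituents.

cis

At 1,3 positions (parity same): cis → (e,e or a,a); trans → (a,e or e,a).
Best chair for cis: E = 0.00 kcal/mol; best chair for trans: E = 0.78 kcal/mol.
The cis isomer is lower by 0.78 kcal/mol.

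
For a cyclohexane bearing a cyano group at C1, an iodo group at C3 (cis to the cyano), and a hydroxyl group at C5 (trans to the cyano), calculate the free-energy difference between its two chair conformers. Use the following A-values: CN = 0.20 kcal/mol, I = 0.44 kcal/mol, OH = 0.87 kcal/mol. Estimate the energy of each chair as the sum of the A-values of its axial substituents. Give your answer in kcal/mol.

0.23 kcal/mol

Chair I (cyano axial, iodo axial, hydroxyl equatorial): E = 0.64 kcal/mol.
Chair II (cyano equatorial, iodo equatorial, hydroxyl axial): E = 0.87 kcal/mol.
ΔE = 0.87 − 0.64 = 0.23 kcal/mol; chair I is more stable.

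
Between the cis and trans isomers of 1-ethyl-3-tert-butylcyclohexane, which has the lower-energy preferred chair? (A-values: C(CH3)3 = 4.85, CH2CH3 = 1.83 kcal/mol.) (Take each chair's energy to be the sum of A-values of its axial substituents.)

At 1,3 positions (parity same): cis → (e,e or a,a); trans → (a,e or e,a).
Best chair for cis: E = 0.00 kcal/mol; best chair for trans: E = 1.83 kcal/mol.
The cis isomer is lower by 1.83 kcal/mol.

cis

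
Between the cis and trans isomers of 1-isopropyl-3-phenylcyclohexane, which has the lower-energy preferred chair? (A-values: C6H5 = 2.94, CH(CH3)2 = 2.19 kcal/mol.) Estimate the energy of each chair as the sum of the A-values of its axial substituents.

At 1,3 positions (parity same): cis → (e,e or a,a); trans → (a,e or e,a).
Best chair for cis: E = 0.00 kcal/mol; best chair for trans: E = 2.19 kcal/mol.
The cis isomer is lower by 2.19 kcal/mol.

cis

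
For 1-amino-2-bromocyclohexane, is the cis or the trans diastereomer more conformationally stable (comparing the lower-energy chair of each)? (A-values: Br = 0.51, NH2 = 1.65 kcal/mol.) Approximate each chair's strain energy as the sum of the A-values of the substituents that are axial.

trans

At 1,2 positions (parity opposite): cis → (a,e or e,a); trans → (e,e or a,a).
Best chair for cis: E = 0.51 kcal/mol; best chair for trans: E = 0.00 kcal/mol.
The trans isomer is lower by 0.51 kcal/mol.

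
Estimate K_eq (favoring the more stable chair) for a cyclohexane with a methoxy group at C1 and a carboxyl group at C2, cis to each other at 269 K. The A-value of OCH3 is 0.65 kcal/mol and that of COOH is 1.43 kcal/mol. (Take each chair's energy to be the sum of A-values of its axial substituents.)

K ≈ 4.30

C1 and C2 have opposite parity, so for the cis isomer the two substituents are one axial and one equatorial in each chair.
Chair I (methoxy axial, carboxyl equatorial): E = 0.65 kcal/mol; chair II (methoxy equatorial, carboxyl axial): E = 1.43 kcal/mol.
ΔG = 0.78 kcal/mol between the two chairs.
K = exp(ΔG/RT) with R = 1.987×10⁻³ kcal mol⁻¹ K⁻¹ and T = 269 K gives K ≈ 4.3.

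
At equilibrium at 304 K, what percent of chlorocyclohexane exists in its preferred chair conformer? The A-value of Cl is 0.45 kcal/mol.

67.8%

One chair has the chloro group axial (E = 0.45 kcal/mol) and the other has it equatorial (E = 0).
ΔG = 0.45 kcal/mol between the two chairs.
K = exp(ΔG/RT) with R = 1.987×10⁻³ kcal mol⁻¹ K⁻¹ and T = 304 K gives K ≈ 2.11.
Fraction in the lower-energy chair = K/(K+1) = 67.8%.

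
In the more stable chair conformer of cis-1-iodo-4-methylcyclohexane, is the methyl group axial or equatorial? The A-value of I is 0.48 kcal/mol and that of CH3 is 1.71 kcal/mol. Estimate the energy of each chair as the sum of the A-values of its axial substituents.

equatorial

C1 and C4 have opposite parity, so for the cis isomer the two substituents are one axial and one equatorial in each chair.
Chair I (iodo axial, methyl equatorial): E = 0.48 kcal/mol.
Chair II (iodo equatorial, methyl axial): E = 1.71 kcal/mol.
Chair I is the more stable (lower-energy) conformer, and in that chair the methyl group is equatorial.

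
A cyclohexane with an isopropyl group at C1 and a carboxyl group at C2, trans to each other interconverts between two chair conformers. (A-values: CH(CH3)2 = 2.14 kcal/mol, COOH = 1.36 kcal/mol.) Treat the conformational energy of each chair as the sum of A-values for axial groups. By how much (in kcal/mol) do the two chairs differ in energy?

3.50 kcal/mol

C1 and C2 have opposite parity, so for the trans isomer the two substituents are e,e in one chair and a,a in the other.
Chair I (isopropyl axial, carboxyl axial): E = 3.50 kcal/mol.
Chair II (isopropyl equatorial, carboxyl equatorial): E = 0.00 kcal/mol.
ΔE = 3.50 − 0.00 = 3.50 kcal/mol; chair II is more stable.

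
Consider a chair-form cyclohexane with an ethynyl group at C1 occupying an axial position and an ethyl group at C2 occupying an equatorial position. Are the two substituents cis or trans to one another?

cis

C1 and C2 have opposite parity, so their axial bonds point in opposite directions.
With opposite-parity carbons, two substituents on the same face are one axial and one equatorial; opposite faces give both axial or both equatorial.
Here the groups are axial/equatorial → same face → cis.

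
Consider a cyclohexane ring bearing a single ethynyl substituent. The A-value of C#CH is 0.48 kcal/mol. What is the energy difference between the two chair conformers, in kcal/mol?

A monosubstituted cyclohexane has one chair with the ethynyl group axial (E = A = 0.48 kcal/mol) and one with it equatorial (E = 0).
ΔE = 0.48 − 0 = 0.48 kcal/mol.

0.48 kcal/mol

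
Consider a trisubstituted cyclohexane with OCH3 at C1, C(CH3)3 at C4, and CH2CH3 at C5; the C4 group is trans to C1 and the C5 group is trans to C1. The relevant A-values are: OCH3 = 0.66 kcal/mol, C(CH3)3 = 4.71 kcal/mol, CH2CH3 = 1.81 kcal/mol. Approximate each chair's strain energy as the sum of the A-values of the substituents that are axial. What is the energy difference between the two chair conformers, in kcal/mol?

Chair I (methoxy axial, tert-butyl axial, ethyl equatorial): E = 5.37 kcal/mol.
Chair II (methoxy equatorial, tert-butyl equatorial, ethyl axial): E = 1.81 kcal/mol.
ΔE = 5.37 − 1.81 = 3.56 kcal/mol; chair II is more stable.

3.56 kcal/mol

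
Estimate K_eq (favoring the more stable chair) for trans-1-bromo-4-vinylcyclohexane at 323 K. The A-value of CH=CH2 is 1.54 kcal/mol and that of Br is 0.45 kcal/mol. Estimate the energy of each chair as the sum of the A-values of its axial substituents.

C1 and C4 have opposite parity, so for the trans isomer the two substituents are e,e in one chair and a,a in the other.
Chair I (vinyl axial, bromo axial): E = 1.99 kcal/mol; chair II (vinyl equatorial, bromo equatorial): E = 0.00 kcal/mol.
ΔG = 1.99 kcal/mol between the two chairs.
K = exp(ΔG/RT) with R = 1.987×10⁻³ kcal mol⁻¹ K⁻¹ and T = 323 K gives K ≈ 22.2.

K ≈ 22.2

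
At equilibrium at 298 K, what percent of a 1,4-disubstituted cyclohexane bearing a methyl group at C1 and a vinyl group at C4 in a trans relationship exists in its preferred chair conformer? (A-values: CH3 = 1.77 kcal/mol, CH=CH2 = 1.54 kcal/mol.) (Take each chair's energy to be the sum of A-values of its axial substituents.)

99.6%

C1 and C4 have opposite parity, so for the trans isomer the two substituents are e,e in one chair and a,a in the other.
Chair I (methyl axial, vinyl axial): E = 3.31 kcal/mol; chair II (methyl equatorial, vinyl equatorial): E = 0.00 kcal/mol.
ΔG = 3.31 kcal/mol between the two chairs.
K = exp(ΔG/RT) with R = 1.987×10⁻³ kcal mol⁻¹ K⁻¹ and T = 298 K gives K ≈ 268.
Fraction in the lower-energy chair = K/(K+1) = 99.6%.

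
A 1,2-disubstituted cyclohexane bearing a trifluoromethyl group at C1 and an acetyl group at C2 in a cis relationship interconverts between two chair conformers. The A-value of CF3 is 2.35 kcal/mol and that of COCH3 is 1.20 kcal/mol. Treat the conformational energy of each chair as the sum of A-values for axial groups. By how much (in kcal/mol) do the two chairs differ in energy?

1.15 kcal/mol

C1 and C2 have opposite parity, so for the cis isomer the two substituents are one axial and one equatorial in each chair.
Chair I (trifluoromethyl axial, acetyl equatorial): E = 2.35 kcal/mol.
Chair II (trifluoromethyl equatorial, acetyl axial): E = 1.20 kcal/mol.
ΔE = 2.35 − 1.20 = 1.15 kcal/mol; chair II is more stable.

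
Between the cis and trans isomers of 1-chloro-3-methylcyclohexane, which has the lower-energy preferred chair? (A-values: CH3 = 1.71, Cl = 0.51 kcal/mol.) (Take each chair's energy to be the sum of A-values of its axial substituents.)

cis

At 1,3 positions (parity same): cis → (e,e or a,a); trans → (a,e or e,a).
Best chair for cis: E = 0.00 kcal/mol; best chair for trans: E = 0.51 kcal/mol.
The cis isomer is lower by 0.51 kcal/mol.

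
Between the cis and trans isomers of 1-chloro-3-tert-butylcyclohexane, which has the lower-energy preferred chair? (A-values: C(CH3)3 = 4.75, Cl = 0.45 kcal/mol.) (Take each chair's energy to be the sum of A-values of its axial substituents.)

cis

At 1,3 positions (parity same): cis → (e,e or a,a); trans → (a,e or e,a).
Best chair for cis: E = 0.00 kcal/mol; best chair for trans: E = 0.45 kcal/mol.
The cis isomer is lower by 0.45 kcal/mol.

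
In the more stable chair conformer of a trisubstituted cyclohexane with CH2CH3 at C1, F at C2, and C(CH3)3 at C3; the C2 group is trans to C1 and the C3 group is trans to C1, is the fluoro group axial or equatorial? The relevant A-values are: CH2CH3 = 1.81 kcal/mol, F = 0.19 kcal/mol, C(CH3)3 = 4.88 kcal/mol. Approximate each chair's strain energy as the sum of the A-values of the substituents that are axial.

axial

Chair I (ethyl axial, fluoro axial, tert-butyl equatorial): E = 2.00 kcal/mol.
Chair II (ethyl equatorial, fluoro equatorial, tert-butyl axial): E = 4.88 kcal/mol.
Chair I is the more stable (lower-energy) conformer, and in that chair the fluoro group is axial.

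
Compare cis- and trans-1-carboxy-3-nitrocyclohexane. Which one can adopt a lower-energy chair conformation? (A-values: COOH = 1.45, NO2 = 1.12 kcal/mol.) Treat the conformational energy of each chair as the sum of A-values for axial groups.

cis

At 1,3 positions (parity same): cis → (e,e or a,a); trans → (a,e or e,a).
Best chair for cis: E = 0.00 kcal/mol; best chair for trans: E = 1.12 kcal/mol.
The cis isomer is lower by 1.12 kcal/mol.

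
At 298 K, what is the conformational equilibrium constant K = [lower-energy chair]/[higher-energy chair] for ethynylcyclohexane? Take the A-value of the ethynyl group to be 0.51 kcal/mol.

K ≈ 2.37

One chair has the ethynyl group axial (E = 0.51 kcal/mol) and the other has it equatorial (E = 0).
ΔG = 0.51 kcal/mol between the two chairs.
K = exp(ΔG/RT) with R = 1.987×10⁻³ kcal mol⁻¹ K⁻¹ and T = 298 K gives K ≈ 2.37.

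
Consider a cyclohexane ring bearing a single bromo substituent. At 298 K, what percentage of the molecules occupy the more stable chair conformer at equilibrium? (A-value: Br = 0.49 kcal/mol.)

69.6%

One chair has the bromo group axial (E = 0.49 kcal/mol) and the other has it equatorial (E = 0).
ΔG = 0.49 kcal/mol between the two chairs.
K = exp(ΔG/RT) with R = 1.987×10⁻³ kcal mol⁻¹ K⁻¹ and T = 298 K gives K ≈ 2.29.
Fraction in the lower-energy chair = K/(K+1) = 69.6%.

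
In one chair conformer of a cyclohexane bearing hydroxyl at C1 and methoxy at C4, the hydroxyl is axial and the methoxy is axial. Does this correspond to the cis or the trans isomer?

trans

C1 and C4 have opposite parity, so their axial bonds point in opposite directions.
With opposite-parity carbons, two substituents on the same face are one axial and one equatorial; opposite faces give both axial or both equatorial.
Here the groups are axial/axial → opposite face → trans.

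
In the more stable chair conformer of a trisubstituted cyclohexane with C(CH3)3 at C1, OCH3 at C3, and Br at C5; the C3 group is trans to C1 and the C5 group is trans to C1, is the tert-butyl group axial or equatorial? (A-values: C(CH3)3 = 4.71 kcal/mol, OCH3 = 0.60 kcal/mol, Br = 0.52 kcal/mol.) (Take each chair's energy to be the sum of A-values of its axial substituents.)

equatorial

Chair I (tert-butyl axial, methoxy equatorial, bromo equatorial): E = 4.71 kcal/mol.
Chair II (tert-butyl equatorial, methoxy axial, bromo axial): E = 1.12 kcal/mol.
Chair II is the more stable (lower-energy) conformer, and in that chair the tert-butyl group is equatorial.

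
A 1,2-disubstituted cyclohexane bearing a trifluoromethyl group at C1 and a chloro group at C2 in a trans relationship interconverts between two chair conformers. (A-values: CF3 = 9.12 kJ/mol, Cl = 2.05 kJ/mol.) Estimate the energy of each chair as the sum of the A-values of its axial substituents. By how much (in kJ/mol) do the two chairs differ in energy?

11.17 kJ/mol

C1 and C2 have opposite parity, so for the trans isomer the two substituents are e,e in one chair and a,a in the other.
Chair I (trifluoromethyl axial, chloro axial): E = 11.17 kJ/mol.
Chair II (trifluoromethyl equatorial, chloro equatorial): E = 0.00 kJ/mol.
ΔE = 11.17 − 0.00 = 11.17 kJ/mol; chair II is more stable.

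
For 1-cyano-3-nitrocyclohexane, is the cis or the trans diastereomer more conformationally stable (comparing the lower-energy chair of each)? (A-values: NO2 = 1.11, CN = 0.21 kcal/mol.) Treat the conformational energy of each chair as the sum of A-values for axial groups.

cis

At 1,3 positions (parity same): cis → (e,e or a,a); trans → (a,e or e,a).
Best chair for cis: E = 0.00 kcal/mol; best chair for trans: E = 0.21 kcal/mol.
The cis isomer is lower by 0.21 kcal/mol.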